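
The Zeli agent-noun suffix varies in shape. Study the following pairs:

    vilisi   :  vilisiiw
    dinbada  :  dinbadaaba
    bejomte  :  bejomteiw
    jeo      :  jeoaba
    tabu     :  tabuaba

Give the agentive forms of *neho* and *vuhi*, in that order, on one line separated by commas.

nehoaba, vuhiiw

Looking at the last vowel of each stem: -iw when the last vowel of the stem is a front vowel (*vilisi*, *bejomte*); -aba when the last vowel of the stem is a back vowel (*dinbada*, *jeo*, *tabu*).
*neho* — last vowel /o/ (a back vowel) → -aba → *nehoaba*.
*vuhi* — last vowel /i/ (a front vowel) → -iw → *vuhiiw*.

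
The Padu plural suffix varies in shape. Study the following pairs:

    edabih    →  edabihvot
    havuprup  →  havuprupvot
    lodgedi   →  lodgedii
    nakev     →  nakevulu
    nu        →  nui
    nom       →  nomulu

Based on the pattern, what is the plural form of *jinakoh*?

jinakohvot

The alternation tracks the final sound of the stem — -vot when the stem ends in a voiceless consonant (*edabih*, *havuprup*); -ulu when the stem ends in a voiced consonant (*nakev*, *nom*); -i when the stem ends in a vowel (*lodgedi*, *nu*).
*jinakoh*: final sound = /h/, a voiceless consonant → -vot → *jinakohvot*.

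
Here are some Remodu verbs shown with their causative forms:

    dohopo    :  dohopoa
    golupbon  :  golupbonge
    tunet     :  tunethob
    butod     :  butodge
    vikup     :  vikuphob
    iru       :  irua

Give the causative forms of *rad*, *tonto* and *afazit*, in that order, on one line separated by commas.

The suffix is conditioned by the final sound: -hob when the stem ends in a voiceless consonant (*tunet*, *vikup*); -ge when the stem ends in a voiced consonant (*golupbon*, *butod*); -a when the stem ends in a vowel (*dohopo*, *iru*).
*rad* — final sound /d/ (a voiced consonant) → -ge → *radge*.
The final sound of *tonto* is /o/, which is a vowel, so the suffix is -a, giving *tontoa*.
The final sound of *afazit* is /t/, which is a voiceless consonant, so the suffix is -hob, giving *afazithob*.

radge, tontoa, afazithob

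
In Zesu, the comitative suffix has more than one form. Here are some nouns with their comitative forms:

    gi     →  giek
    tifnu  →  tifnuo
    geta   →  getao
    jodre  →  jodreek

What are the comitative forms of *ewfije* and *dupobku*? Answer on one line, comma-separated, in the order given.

ewfijeek, dupobkuo

Looking at the last vowel of each stem: -ek when the last vowel of the stem is a front vowel (*gi*, *jodre*); -o when the last vowel of the stem is a back vowel (*tifnu*, *geta*).
The last vowel of *ewfije* is /e/, which is a front vowel, so the suffix is -ek, giving *ewfijeek*.
*dupobku* — last vowel /u/ (a back vowel) → -o → *dupobkuo*.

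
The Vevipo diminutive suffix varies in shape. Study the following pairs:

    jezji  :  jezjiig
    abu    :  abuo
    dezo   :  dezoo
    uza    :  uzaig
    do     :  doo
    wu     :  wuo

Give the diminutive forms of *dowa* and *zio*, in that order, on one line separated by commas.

dowaig, zioo

The suffix is conditioned by the last vowel: -o when the last vowel of the stem is a rounded vowel (*abu*, *dezo*, *do*, *wu*); -ig when the last vowel of the stem is an unrounded vowel (*jezji*, *uza*).
The last vowel of *dowa* is /a/, which is an unrounded vowel, so the suffix is -ig, giving *dowaig*.
The last vowel of *zio* is /o/, which is a rounded vowel, so the suffix is -o, giving *zioo*.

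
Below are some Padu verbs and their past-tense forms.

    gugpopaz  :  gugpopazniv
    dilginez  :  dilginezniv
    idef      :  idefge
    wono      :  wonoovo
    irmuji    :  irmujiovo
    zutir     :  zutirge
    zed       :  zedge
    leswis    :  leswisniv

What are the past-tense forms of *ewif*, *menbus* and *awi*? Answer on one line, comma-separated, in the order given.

Looking at the final sound of each stem: -niv when the stem ends in a sibilant (*gugpopaz*, *dilginez*, *leswis*); -ge when the stem ends in a non-sibilant consonant (*idef*, *zutir*, *zed*); -ovo when the stem ends in a vowel (*wono*, *irmuji*).
Since the final sound of *ewif* is /f/ (a non-sibilant consonant), it takes -ge, giving *ewifge*.
*menbus*: final sound = /s/, a sibilant → -niv → *menbusniv*.
Since the final sound of *awi* is /i/ (a vowel), it takes -ovo, giving *awiovo*.

ewifge, menbusniv, awiovo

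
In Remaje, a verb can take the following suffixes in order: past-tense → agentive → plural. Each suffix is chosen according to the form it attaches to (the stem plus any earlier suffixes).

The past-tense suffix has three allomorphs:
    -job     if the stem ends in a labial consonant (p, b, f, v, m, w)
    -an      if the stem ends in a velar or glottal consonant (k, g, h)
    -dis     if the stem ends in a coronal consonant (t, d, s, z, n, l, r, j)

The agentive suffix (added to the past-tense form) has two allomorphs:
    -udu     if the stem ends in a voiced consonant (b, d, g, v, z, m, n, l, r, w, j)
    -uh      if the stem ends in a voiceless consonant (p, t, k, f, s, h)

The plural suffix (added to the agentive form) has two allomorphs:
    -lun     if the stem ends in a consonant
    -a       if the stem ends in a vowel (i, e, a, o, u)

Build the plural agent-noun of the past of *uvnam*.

uvnamjobudua

Since the final consonant of *uvnam* is /m/ (labial), it takes -job, giving *uvnamjob*.
The past-tense form *uvnamjob* — final consonant /b/ (voiced) → -udu → *uvnamjobudu*.
The final sound of the agentive form *uvnamjobudu* is /u/, which is a vowel, so the plural suffix is -a, giving *uvnamjobudua*.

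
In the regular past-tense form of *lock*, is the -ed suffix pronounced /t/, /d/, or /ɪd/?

/t/

The stem *lock* ends in a voiceless consonant other than /t/.
The -ed suffix is realized as /ɪd/ after /t, d/; as /t/ after other voiceless consonants; and as /d/ after other voiced sounds.
So -ed on *lock* is pronounced /t/.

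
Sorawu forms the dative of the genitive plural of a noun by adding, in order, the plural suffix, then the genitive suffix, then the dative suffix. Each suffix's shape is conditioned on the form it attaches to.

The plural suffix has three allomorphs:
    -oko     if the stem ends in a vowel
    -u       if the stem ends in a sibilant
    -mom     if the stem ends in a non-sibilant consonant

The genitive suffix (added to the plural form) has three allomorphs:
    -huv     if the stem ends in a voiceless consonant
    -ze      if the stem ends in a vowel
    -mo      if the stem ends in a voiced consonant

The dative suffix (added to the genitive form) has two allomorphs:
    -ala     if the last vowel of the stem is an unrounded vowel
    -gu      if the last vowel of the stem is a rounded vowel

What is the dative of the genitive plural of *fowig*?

*fowig* — final sound /g/ (a non-sibilant consonant) → -mom → *fowigmom*.
The final sound of the plural form *fowigmom* is /m/, which is a voiced consonant, so the genitive suffix is -mo, giving *fowigmommo*.
The genitive form *fowigmommo*: last vowel = /o/, a rounded vowel → -gu → *fowigmommogu*.

fowigmommogu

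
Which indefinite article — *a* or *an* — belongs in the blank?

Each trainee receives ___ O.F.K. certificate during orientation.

The indefinite article is chosen by the initial *sound* of the following word, not its spelling.
The initialism *O.F.K.* is read letter by letter; the first letter, O, is pronounced /oʊ/, which begins with a vowel sound.
So the article is *an*: Each trainee receives an O.F.K. certificate during orientation.

an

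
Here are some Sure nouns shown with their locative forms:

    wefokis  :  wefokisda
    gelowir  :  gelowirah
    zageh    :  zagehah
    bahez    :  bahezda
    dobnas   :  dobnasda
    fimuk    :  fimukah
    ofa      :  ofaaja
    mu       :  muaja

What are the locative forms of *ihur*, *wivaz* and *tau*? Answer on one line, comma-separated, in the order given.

ihurah, wivazda, tauaja

The alternation tracks the final sound of the stem — -da when the stem ends in a sibilant (*wefokis*, *bahez*, *dobnas*); -ah when the stem ends in a non-sibilant consonant (*gelowir*, *zageh*, *fimuk*); -aja when the stem ends in a vowel (*ofa*, *mu*).
*ihur* — final sound /r/ (a non-sibilant consonant) → -ah → *ihurah*.
The final sound of *wivaz* is /z/, which is a sibilant, so the suffix is -da, giving *wivazda*.
The final sound of *tau* is /u/, which is a vowel, so the suffix is -aja, giving *tauaja*.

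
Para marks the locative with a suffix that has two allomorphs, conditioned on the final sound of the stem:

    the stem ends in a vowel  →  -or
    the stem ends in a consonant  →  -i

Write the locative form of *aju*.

Since the final sound of *aju* is /u/ (a vowel), it takes -or, giving *ajuor*.

ajuor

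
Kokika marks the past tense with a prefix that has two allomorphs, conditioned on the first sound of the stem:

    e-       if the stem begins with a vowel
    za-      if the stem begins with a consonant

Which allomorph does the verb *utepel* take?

*utepel*: first sound = /u/, a vowel → e-.

e-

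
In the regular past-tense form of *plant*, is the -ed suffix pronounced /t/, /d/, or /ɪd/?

/ɪd/

The stem *plant* ends in /t/ or /d/.
The -ed suffix is realized as /ɪd/ after /t, d/; as /t/ after other voiceless consonants; and as /d/ after other voiced sounds.
So -ed on *plant* is pronounced /ɪd/.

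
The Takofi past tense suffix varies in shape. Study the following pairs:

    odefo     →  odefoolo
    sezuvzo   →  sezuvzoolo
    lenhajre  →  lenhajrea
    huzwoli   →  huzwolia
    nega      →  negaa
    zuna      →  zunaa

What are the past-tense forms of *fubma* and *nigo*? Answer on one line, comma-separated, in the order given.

fubmaa, nigoolo

The suffix is conditioned by the last vowel: -olo when the last vowel of the stem is a rounded vowel (*odefo*, *sezuvzo*); -a when the last vowel of the stem is an unrounded vowel (*lenhajre*, *huzwoli*, *nega*, *zuna*).
*fubma*: last vowel = /a/, an unrounded vowel → -a → *fubmaa*.
The last vowel of *nigo* is /o/, which is a rounded vowel, so the suffix is -olo, giving *nigoolo*.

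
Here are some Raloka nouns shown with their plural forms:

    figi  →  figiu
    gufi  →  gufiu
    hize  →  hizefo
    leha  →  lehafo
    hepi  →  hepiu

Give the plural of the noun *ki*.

The alternation tracks the last vowel of the stem — -u when the last vowel of the stem is a high vowel (*figi*, *gufi*, *hepi*); -fo when the last vowel of the stem is a non-high vowel (*hize*, *leha*).
*ki*: last vowel = /i/, a high vowel → -u → *kiu*.

kiu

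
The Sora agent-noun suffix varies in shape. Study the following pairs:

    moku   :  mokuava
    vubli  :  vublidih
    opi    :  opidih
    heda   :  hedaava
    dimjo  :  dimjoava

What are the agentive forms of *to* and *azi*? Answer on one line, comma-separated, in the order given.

toava, azidih

The suffix is conditioned by the last vowel: -dih when the last vowel of the stem is a front vowel (*vubli*, *opi*); -ava when the last vowel of the stem is a back vowel (*moku*, *heda*, *dimjo*).
The last vowel of *to* is /o/, which is a back vowel, so the suffix is -ava, giving *toava*.
*azi* — last vowel /i/ (a front vowel) → -dih → *azidih*.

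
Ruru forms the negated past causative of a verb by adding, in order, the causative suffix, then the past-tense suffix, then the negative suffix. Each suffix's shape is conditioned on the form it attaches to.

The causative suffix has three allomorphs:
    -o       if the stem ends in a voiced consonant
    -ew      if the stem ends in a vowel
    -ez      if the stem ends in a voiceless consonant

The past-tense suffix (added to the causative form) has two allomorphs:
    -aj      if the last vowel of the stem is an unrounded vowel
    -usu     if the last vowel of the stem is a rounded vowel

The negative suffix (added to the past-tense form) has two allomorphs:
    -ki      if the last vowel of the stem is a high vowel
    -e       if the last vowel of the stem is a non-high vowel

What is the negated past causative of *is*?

Since the final sound of *is* is /s/ (a voiceless consonant), it takes -ez, giving *isez*.
Since the last vowel of the causative form *isez* is /e/ (an unrounded vowel), it takes -aj, giving *isezaj*.
The last vowel of the past-tense form *isezaj* is /a/, which is a non-high vowel, so the negative suffix is -e, giving *isezaje*.

isezaje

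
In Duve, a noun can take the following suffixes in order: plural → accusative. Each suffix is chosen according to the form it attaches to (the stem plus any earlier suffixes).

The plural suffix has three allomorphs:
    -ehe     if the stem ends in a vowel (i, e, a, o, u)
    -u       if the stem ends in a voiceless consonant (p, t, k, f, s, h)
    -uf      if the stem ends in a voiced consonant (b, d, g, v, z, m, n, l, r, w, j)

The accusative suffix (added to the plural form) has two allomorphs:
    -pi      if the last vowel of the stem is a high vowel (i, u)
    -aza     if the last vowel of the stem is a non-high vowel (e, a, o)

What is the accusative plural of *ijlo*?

ijloeheaza

*ijlo* — final sound /o/ (a vowel) → -ehe → *ijloehe*.
The last vowel of the plural form *ijloehe* is /e/, which is a non-high vowel, so the accusative suffix is -aza, giving *ijloeheaza*.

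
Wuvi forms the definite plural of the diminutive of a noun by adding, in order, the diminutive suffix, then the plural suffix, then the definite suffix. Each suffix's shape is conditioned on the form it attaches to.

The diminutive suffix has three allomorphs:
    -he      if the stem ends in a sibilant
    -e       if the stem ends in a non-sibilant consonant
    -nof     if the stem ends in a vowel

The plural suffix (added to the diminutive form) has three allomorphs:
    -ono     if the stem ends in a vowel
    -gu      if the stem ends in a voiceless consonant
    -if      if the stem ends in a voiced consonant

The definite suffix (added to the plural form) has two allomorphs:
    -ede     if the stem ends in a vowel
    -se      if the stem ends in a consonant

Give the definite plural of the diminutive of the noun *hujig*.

Since the final sound of *hujig* is /g/ (a non-sibilant consonant), it takes -e, giving *hujige*.
The diminutive form *hujige*: final sound = /e/, a vowel → -ono → *hujigeono*.
The plural form *hujigeono* — final sound /o/ (a vowel) → -ede → *hujigeonoede*.

hujigeonoede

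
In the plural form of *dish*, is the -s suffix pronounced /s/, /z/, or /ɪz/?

/ɪz/

The stem *dish* ends in a sibilant (/s, z, ʃ, ʒ, tʃ, dʒ/).
The plural suffix surfaces as /ɪz/ after sibilants, /s/ after other voiceless consonants, and /z/ after other voiced sounds.
So the plural -s on *dish* is pronounced /ɪz/.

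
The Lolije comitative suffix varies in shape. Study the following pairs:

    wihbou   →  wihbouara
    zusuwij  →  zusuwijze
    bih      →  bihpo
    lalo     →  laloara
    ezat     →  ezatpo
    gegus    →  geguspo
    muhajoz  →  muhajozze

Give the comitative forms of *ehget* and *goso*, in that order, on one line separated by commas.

ehgetpo, gosoara

Looking at the final sound of each stem: -po when the stem ends in a voiceless consonant (*bih*, *ezat*, *gegus*); -ze when the stem ends in a voiced consonant (*zusuwij*, *muhajoz*); -ara when the stem ends in a vowel (*wihbou*, *lalo*).
Since the final sound of *ehget* is /t/ (a voiceless consonant), it takes -po, giving *ehgetpo*.
Since the final sound of *goso* is /o/ (a vowel), it takes -ara, giving *gosoara*.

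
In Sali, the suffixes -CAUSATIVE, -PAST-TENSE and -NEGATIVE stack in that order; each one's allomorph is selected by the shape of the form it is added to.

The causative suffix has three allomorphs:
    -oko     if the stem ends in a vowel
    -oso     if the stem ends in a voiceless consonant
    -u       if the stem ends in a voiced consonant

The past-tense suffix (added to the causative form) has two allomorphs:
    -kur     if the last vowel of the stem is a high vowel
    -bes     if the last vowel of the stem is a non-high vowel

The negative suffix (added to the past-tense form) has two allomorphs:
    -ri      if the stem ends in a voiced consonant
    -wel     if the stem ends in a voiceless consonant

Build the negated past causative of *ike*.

ikeokobeswel

The final sound of *ike* is /e/, which is a vowel, so the causative suffix is -oko, giving *ikeoko*.
Since the last vowel of the causative form *ikeoko* is /o/ (a non-high vowel), it takes -bes, giving *ikeokobes*.
Since the final consonant of the past-tense form *ikeokobes* is /s/ (voiceless), it takes -wel, giving *ikeokobeswel*.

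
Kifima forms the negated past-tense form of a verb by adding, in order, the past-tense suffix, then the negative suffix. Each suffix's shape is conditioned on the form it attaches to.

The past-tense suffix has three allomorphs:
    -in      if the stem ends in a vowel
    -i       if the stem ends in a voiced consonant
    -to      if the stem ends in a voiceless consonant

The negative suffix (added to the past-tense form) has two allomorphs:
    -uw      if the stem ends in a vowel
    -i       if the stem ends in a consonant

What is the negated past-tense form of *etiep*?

etieptouw

*etiep*: final sound = /p/, a voiceless consonant → -to → *etiepto*.
The final sound of the past-tense form *etiepto* is /o/, which is a vowel, so the negative suffix is -uw, giving *etieptouw*.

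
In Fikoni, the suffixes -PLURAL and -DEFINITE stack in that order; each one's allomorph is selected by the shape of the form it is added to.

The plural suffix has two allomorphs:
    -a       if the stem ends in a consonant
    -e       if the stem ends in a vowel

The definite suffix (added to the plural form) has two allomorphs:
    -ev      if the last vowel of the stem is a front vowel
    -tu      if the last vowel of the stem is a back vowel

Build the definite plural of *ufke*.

ufkeeev

*ufke*: final sound = /e/, a vowel → -e → *ufkee*.
The plural form *ufkee*: last vowel = /e/, a front vowel → -ev → *ufkeeev*.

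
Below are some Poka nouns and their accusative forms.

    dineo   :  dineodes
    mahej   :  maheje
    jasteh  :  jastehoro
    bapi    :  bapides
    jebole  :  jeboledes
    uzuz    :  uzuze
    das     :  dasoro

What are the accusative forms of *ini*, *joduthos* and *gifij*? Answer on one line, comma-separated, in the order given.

inides, joduthosoro, gifije

The alternation tracks the final sound of the stem — -oro when the stem ends in a voiceless consonant (*jasteh*, *das*); -e when the stem ends in a voiced consonant (*mahej*, *uzuz*); -des when the stem ends in a vowel (*dineo*, *bapi*, *jebole*).
*ini* — final sound /i/ (a vowel) → -des → *inides*.
Since the final sound of *joduthos* is /s/ (a voiceless consonant), it takes -oro, giving *joduthosoro*.
The final sound of *gifij* is /j/, which is a voiced consonant, so the suffix is -e, giving *gifije*.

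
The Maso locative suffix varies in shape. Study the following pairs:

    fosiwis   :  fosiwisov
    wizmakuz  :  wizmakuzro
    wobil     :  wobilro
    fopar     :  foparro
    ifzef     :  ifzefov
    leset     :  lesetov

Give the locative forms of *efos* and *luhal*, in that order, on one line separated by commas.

Looking at the final consonant of each stem: -ov when the stem ends in a voiceless consonant (*fosiwis*, *ifzef*, *leset*); -ro when the stem ends in a voiced consonant (*wizmakuz*, *wobil*, *fopar*).
*efos*: final consonant = /s/, voiceless → -ov → *efosov*.
*luhal* — final consonant /l/ (voiced) → -ro → *luhalro*.

efosov, luhalro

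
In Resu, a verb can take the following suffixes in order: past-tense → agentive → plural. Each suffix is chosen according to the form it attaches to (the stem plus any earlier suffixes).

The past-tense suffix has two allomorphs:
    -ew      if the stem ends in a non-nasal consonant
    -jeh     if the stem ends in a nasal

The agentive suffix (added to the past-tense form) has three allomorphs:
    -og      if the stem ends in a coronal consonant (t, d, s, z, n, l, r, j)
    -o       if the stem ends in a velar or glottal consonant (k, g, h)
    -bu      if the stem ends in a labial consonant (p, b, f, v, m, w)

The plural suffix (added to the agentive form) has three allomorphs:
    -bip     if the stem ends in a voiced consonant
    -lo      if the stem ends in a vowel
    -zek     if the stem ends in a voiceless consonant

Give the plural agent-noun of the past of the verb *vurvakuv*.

vurvakuvewbulo

*vurvakuv*: final consonant = /v/, non-nasal → -ew → *vurvakuvew*.
The past-tense form *vurvakuvew* — final consonant /w/ (labial) → -bu → *vurvakuvewbu*.
The agentive form *vurvakuvewbu*: final sound = /u/, a vowel → -lo → *vurvakuvewbulo*.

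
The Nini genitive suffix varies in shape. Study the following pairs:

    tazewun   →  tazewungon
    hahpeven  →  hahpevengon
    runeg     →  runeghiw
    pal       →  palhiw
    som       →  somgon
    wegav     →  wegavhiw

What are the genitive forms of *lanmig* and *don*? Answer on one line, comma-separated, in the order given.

Looking at the final consonant of each stem: -gon when the stem ends in a nasal (*tazewun*, *hahpeven*, *som*); -hiw when the stem ends in a non-nasal consonant (*runeg*, *pal*, *wegav*).
*lanmig*: final consonant = /g/, non-nasal → -hiw → *lanmighiw*.
*don*: final consonant = /n/, a nasal → -gon → *dongon*.

lanmighiw, dongon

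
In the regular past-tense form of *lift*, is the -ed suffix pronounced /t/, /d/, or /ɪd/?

The stem *lift* ends in /t/ or /d/.
The -ed suffix is realized as /ɪd/ after /t, d/; as /t/ after other voiceless consonants; and as /d/ after other voiced sounds.
So -ed on *lift* is pronounced /ɪd/.

/ɪd/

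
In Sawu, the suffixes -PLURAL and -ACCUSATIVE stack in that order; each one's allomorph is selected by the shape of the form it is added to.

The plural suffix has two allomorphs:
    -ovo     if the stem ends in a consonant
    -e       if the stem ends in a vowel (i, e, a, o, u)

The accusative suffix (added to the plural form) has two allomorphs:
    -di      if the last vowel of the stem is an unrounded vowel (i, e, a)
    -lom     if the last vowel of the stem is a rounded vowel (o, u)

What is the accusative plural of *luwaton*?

*luwaton* — final sound /n/ (a consonant) → -ovo → *luwatonovo*.
The plural form *luwatonovo*: last vowel = /o/, a rounded vowel → -lom → *luwatonovolom*.

luwatonovolom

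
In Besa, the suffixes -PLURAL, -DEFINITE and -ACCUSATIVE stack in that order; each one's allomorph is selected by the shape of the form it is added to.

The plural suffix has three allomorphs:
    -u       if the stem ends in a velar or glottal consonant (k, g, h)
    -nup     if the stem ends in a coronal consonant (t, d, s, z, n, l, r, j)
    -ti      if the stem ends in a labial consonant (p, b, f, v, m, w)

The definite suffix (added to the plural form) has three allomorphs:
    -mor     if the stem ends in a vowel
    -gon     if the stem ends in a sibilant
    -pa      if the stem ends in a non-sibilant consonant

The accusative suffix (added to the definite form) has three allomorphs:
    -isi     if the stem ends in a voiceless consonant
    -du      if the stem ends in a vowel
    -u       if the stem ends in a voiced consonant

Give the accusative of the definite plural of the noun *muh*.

The final consonant of *muh* is /h/, which is velar/glottal, so the plural suffix is -u, giving *muhu*.
The plural form *muhu*: final sound = /u/, a vowel → -mor → *muhumor*.
The final sound of the definite form *muhumor* is /r/, which is a voiced consonant, so the accusative suffix is -u, giving *muhumoru*.

muhumoru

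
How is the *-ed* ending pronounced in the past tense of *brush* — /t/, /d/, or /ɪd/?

/t/

The stem *brush* ends in a voiceless consonant other than /t/.
The -ed suffix is realized as /ɪd/ after /t, d/; as /t/ after other voiceless consonants; and as /d/ after other voiced sounds.
So -ed on *brush* is pronounced /t/.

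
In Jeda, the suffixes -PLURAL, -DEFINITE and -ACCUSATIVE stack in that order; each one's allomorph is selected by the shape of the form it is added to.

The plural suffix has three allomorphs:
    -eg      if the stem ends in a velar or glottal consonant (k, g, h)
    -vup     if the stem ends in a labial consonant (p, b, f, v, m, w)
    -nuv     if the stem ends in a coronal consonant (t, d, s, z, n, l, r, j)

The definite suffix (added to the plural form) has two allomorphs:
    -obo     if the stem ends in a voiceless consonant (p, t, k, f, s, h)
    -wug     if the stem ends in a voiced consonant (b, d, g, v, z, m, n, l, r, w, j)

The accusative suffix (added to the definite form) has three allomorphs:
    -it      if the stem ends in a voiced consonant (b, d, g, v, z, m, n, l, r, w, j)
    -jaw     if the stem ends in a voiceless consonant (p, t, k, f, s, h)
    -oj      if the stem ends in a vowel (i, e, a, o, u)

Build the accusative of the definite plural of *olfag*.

olfagegwugit

*olfag* — final consonant /g/ (velar/glottal) → -eg → *olfageg*.
Since the final consonant of the plural form *olfageg* is /g/ (voiced), it takes -wug, giving *olfagegwug*.
The definite form *olfagegwug*: final sound = /g/, a voiced consonant → -it → *olfagegwugit*.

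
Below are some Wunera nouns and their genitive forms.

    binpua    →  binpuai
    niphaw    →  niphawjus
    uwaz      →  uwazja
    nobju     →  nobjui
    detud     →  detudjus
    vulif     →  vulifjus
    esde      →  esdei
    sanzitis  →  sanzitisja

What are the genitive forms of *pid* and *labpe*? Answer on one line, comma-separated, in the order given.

The pattern is sibilance of the final sound: -ja when the stem ends in a sibilant (*uwaz*, *sanzitis*); -jus when the stem ends in a non-sibilant consonant (*niphaw*, *detud*, *vulif*); -i when the stem ends in a vowel (*binpua*, *nobju*, *esde*).
Since the final sound of *pid* is /d/ (a non-sibilant consonant), it takes -jus, giving *pidjus*.
The final sound of *labpe* is /e/, which is a vowel, so the suffix is -i, giving *labpei*.

pidjus, labpei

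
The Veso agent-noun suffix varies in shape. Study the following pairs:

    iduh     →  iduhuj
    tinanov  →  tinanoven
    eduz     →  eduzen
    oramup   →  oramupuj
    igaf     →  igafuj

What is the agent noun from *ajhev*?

The pattern is voicing of the final consonant: -uj when the stem ends in a voiceless consonant (*iduh*, *oramup*, *igaf*); -en when the stem ends in a voiced consonant (*tinanov*, *eduz*).
The final consonant of *ajhev* is /v/, which is voiced, so the suffix is -en, giving *ajheven*.

ajheven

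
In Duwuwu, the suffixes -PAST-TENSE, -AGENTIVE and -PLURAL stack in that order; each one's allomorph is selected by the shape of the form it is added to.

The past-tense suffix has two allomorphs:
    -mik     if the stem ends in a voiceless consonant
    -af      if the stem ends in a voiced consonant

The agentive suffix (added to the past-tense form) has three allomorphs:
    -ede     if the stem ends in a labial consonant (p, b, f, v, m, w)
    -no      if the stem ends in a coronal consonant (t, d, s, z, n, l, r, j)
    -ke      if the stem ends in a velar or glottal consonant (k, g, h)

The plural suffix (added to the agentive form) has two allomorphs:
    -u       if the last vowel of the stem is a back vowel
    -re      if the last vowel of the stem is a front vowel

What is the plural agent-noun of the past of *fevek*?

The final consonant of *fevek* is /k/, which is voiceless, so the past-tense suffix is -mik, giving *fevekmik*.
Since the final consonant of the past-tense form *fevekmik* is /k/ (velar/glottal), it takes -ke, giving *fevekmikke*.
Since the last vowel of the agentive form *fevekmikke* is /e/ (a front vowel), it takes -re, giving *fevekmikkere*.

fevekmikkere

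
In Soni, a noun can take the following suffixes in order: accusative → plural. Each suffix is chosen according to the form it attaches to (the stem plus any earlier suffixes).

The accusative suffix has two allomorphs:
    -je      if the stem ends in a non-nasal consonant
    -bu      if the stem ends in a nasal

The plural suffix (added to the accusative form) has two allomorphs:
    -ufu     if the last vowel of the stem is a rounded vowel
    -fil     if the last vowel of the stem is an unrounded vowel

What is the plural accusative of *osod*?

osodjefil

*osod* — final consonant /d/ (non-nasal) → -je → *osodje*.
The last vowel of the accusative form *osodje* is /e/, which is an unrounded vowel, so the plural suffix is -fil, giving *osodjefil*.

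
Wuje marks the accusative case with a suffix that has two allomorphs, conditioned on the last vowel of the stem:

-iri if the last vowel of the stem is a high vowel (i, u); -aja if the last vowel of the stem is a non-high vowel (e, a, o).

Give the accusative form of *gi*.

*gi* — last vowel /i/ (a high vowel) → -iri → *giiri*.

giiri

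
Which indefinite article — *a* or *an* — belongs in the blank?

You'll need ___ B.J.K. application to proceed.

The indefinite article is chosen by the initial *sound* of the following word, not its spelling.
The initialism *B.J.K.* is read letter by letter; the first letter, B, is pronounced /biː/, which begins with a consonant sound.
So the article is *a*: You'll need a B.J.K. application to proceed.

a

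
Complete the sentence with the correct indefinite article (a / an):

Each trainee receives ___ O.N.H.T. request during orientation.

The indefinite article is chosen by the initial *sound* of the following word, not its spelling.
The initialism *O.N.H.T.* is read letter by letter; the first letter, O, is pronounced /oʊ/, which begins with a vowel sound.
So the article is *an*: Each trainee receives an O.N.H.T. request during orientation.

an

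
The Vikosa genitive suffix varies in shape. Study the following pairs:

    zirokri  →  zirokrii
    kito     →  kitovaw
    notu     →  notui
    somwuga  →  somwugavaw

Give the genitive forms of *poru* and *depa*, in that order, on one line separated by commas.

porui, depavaw

Looking at the last vowel of each stem: -i when the last vowel of the stem is a high vowel (*zirokri*, *notu*); -vaw when the last vowel of the stem is a non-high vowel (*kito*, *somwuga*).
The last vowel of *poru* is /u/, which is a high vowel, so the suffix is -i, giving *porui*.
Since the last vowel of *depa* is /a/ (a non-high vowel), it takes -vaw, giving *depavaw*.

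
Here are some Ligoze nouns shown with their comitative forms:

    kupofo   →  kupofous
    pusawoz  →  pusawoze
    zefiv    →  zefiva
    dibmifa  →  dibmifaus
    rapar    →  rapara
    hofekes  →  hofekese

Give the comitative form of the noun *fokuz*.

fokuze

The pattern is sibilance of the final sound: -e when the stem ends in a sibilant (*pusawoz*, *hofekes*); -a when the stem ends in a non-sibilant consonant (*zefiv*, *rapar*); -us when the stem ends in a vowel (*kupofo*, *dibmifa*).
*fokuz*: final sound = /z/, a sibilant → -e → *fokuze*.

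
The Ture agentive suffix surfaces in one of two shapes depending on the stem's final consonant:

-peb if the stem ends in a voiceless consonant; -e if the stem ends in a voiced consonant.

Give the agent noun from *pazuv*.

The final consonant of *pazuv* is /v/, which is voiced, so the suffix is -e, giving *pazuve*.

pazuve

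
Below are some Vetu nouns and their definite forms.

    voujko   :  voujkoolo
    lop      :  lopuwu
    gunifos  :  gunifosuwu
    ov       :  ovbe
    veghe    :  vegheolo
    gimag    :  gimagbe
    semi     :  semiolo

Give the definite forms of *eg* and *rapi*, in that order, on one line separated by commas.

The alternation tracks the final sound of the stem — -uwu when the stem ends in a voiceless consonant (*lop*, *gunifos*); -be when the stem ends in a voiced consonant (*ov*, *gimag*); -olo when the stem ends in a vowel (*voujko*, *veghe*, *semi*).
The final sound of *eg* is /g/, which is a voiced consonant, so the suffix is -be, giving *egbe*.
The final sound of *rapi* is /i/, which is a vowel, so the suffix is -olo, giving *rapiolo*.

egbe, rapiolo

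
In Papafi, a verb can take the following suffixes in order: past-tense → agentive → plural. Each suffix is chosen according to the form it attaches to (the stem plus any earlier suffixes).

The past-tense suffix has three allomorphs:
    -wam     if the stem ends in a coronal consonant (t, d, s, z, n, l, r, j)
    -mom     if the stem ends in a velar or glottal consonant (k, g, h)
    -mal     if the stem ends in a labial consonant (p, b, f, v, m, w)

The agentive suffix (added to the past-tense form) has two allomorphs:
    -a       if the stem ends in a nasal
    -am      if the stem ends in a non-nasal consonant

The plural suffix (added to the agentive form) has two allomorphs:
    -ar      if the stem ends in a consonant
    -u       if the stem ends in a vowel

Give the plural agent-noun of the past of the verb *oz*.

*oz* — final consonant /z/ (coronal) → -wam → *ozwam*.
The past-tense form *ozwam* — final consonant /m/ (a nasal) → -a → *ozwama*.
Since the final sound of the agentive form *ozwama* is /a/ (a vowel), it takes -u, giving *ozwamau*.

ozwamau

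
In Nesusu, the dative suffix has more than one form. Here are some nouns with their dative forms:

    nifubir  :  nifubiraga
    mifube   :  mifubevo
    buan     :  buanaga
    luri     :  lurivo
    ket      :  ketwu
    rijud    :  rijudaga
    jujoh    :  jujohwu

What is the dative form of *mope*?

The pattern is voicing of the final sound: -wu when the stem ends in a voiceless consonant (*ket*, *jujoh*); -aga when the stem ends in a voiced consonant (*nifubir*, *buan*, *rijud*); -vo when the stem ends in a vowel (*mifube*, *luri*).
Since the final sound of *mope* is /e/ (a vowel), it takes -vo, giving *mopevo*.

mopevo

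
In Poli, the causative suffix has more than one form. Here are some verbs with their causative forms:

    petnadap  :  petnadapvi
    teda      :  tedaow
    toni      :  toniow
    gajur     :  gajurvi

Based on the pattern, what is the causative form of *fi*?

fiow

Looking at the final sound of each stem: -vi when the stem ends in a consonant (*petnadap*, *gajur*); -ow when the stem ends in a vowel (*teda*, *toni*).
*fi*: final sound = /i/, a vowel → -ow → *fiow*.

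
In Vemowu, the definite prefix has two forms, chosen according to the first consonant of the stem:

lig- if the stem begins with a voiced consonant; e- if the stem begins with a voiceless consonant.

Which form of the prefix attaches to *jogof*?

lig-

*jogof* — first consonant /j/ (voiced) → lig-.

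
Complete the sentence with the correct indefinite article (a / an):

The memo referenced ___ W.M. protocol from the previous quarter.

a

The indefinite article is chosen by the initial *sound* of the following word, not its spelling.
The initialism *W.M.* is read letter by letter; the first letter, W, is pronounced /ˈdʌbəl.juː/, which begins with a consonant sound.
So the article is *a*: The memo referenced a W.M. protocol from the previous quarter.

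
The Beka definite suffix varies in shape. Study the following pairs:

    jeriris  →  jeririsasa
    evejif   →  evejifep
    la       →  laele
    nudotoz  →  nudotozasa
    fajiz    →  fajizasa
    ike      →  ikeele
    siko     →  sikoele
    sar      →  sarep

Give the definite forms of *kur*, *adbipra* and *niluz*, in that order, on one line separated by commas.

kurep, adbipraele, niluzasa

The alternation tracks the final sound of the stem — -asa when the stem ends in a sibilant (*jeriris*, *nudotoz*, *fajiz*); -ep when the stem ends in a non-sibilant consonant (*evejif*, *sar*); -ele when the stem ends in a vowel (*la*, *ike*, *siko*).
The final sound of *kur* is /r/, which is a non-sibilant consonant, so the suffix is -ep, giving *kurep*.
*adbipra*: final sound = /a/, a vowel → -ele → *adbipraele*.
The final sound of *niluz* is /z/, which is a sibilant, so the suffix is -asa, giving *niluzasa*.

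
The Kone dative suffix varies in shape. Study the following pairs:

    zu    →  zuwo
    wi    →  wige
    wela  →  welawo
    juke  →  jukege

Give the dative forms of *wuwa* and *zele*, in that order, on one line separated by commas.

wuwawo, zelege

The suffix is conditioned by the last vowel: -ge when the last vowel of the stem is a front vowel (*wi*, *juke*); -wo when the last vowel of the stem is a back vowel (*zu*, *wela*).
The last vowel of *wuwa* is /a/, which is a back vowel, so the suffix is -wo, giving *wuwawo*.
*zele*: last vowel = /e/, a front vowel → -ge → *zelege*.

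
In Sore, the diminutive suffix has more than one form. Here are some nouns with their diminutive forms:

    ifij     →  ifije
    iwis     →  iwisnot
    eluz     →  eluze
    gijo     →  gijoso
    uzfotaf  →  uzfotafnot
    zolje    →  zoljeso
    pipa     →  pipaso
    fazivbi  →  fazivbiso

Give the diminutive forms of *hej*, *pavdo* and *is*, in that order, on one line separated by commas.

heje, pavdoso, isnot

The alternation tracks the final sound of the stem — -not when the stem ends in a voiceless consonant (*iwis*, *uzfotaf*); -e when the stem ends in a voiced consonant (*ifij*, *eluz*); -so when the stem ends in a vowel (*gijo*, *zolje*, *pipa*, *fazivbi*).
*hej*: final sound = /j/, a voiced consonant → -e → *heje*.
*pavdo* — final sound /o/ (a vowel) → -so → *pavdoso*.
Since the final sound of *is* is /s/ (a voiceless consonant), it takes -not, giving *isnot*.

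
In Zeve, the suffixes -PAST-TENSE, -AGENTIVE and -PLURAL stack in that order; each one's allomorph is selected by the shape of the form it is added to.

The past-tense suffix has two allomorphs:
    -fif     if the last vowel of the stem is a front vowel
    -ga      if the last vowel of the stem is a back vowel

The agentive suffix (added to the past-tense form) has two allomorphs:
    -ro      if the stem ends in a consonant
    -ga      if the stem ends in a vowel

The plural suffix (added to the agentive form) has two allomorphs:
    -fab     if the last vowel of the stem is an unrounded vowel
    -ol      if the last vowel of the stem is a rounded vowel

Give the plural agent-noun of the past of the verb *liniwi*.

Since the last vowel of *liniwi* is /i/ (a front vowel), it takes -fif, giving *liniwifif*.
Since the final sound of the past-tense form *liniwifif* is /f/ (a consonant), it takes -ro, giving *liniwififro*.
The agentive form *liniwififro* — last vowel /o/ (a rounded vowel) → -ol → *liniwififrool*.

liniwififrool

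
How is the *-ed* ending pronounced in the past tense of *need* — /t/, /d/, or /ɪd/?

The stem *need* ends in /t/ or /d/.
The -ed suffix is realized as /ɪd/ after /t, d/; as /t/ after other voiceless consonants; and as /d/ after other voiced sounds.
So -ed on *need* is pronounced /ɪd/.

/ɪd/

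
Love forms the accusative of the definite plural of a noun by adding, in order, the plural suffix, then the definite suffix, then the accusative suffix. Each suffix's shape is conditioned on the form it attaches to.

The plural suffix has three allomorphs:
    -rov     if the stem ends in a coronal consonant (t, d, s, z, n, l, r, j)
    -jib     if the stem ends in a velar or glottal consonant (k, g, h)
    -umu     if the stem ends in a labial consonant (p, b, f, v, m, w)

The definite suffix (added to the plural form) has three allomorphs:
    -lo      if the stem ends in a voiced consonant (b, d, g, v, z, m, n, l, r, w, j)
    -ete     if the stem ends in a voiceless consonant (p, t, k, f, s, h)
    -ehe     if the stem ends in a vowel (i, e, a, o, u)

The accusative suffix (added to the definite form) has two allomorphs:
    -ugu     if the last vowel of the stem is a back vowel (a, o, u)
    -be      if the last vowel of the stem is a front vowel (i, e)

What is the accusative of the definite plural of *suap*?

*suap* — final consonant /p/ (labial) → -umu → *suapumu*.
The final sound of the plural form *suapumu* is /u/, which is a vowel, so the definite suffix is -ehe, giving *suapumuehe*.
The definite form *suapumuehe* — last vowel /e/ (a front vowel) → -be → *suapumuehebe*.

suapumuehebe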